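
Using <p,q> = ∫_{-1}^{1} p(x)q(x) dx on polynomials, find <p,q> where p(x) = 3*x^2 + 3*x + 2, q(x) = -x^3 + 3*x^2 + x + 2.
<p,q> = 102/5

Expand the product: p(x)·q(x) = -3*x^5 + 6*x^4 + 10*x^3 + 15*x^2 + 8*x + 4.
∫_{-1}^{1} of each monomial x^k gives [2/(k+1) if k even, 0 if k odd]. Integrating term-by-term (or equivalently evaluating the antiderivative F(x) = -x^6/2 + 6*x^5/5 + 5*x^4/2 + 5*x^3 + 4*x^2 + 4*x at the endpoints):
  F(1) − F(−1) = 81/5 − (-21/5) = 102/5.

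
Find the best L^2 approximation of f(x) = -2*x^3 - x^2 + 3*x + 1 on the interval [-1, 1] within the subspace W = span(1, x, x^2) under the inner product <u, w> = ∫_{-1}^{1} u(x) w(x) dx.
g(x) = -x^2 + 9*x/5 + 1

The best approximation g ∈ W is the orthogonal projection of f onto W. Writing g = a_0 + a_1 x + a_2 x^2, the coefficients solve the normal equations G · a = b where
  G_{ij} = <φ_i, φ_j> and b_i = <f, φ_i>, with φ_0 = 1, φ_1 = x, φ_2 = x^2.
G =
  [2, 0, 2/3]
  [0, 2/3, 0]
  [2/3, 0, 2/5],
b = (4/3, 6/5, 4/15).
Solving gives a_0 = 1, a_1 = 9/5, a_2 = -1, so
  g(x) = -x^2 + 9*x/5 + 1.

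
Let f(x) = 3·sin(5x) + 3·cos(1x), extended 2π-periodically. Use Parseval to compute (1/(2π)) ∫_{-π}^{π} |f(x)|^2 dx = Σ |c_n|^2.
Σ |c_n|^2 = 9

Expand |f|^2 and use orthogonality of {sin(nx), cos(mx)} on [-π, π]:
  ∫_{-π}^{π} sin(nx)^2 dx = π, ∫ cos(mx)^2 dx = π, and cross terms integrate to 0.
So ∫_{-π}^{π} f(x)^2 dx = 3^2 · π + 3^2 · π = (9 + 9)π.
Divide by 2π: (9 + 9)/2 = 9.
By Parseval, this equals Σ |c_n|^2.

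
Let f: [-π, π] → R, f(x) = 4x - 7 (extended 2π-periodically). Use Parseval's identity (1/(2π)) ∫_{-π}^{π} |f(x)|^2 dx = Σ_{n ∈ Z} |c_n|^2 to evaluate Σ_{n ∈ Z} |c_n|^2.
Σ |c_n|^2 = 16π^2/3 + 49

Expand and integrate term by term over [-π, π]:
  ∫ (4x)^2 dx = 16·(2π^3/3); ∫ 2·4·(-7)·x dx = 0 (odd integrand); ∫ (-7)^2 dx = 49·2π.
So (1/(2π)) ∫_{-π}^{π} (4x - 7)^2 dx = 16π^2/3 + 49 = 16π^2/3 + 49.
Parseval ⇒ Σ |c_n|^2 = 16π^2/3 + 49.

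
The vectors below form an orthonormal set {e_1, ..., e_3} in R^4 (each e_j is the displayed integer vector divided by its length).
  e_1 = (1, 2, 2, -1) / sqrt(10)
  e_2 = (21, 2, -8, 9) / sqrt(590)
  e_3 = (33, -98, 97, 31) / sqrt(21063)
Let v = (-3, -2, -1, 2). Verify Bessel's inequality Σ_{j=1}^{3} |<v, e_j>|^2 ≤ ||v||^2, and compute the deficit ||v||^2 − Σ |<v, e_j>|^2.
Σ |<v, e_j>|^2 = 5402/357; ||v||^2 = 18; deficit = 1024/357

Write each e_j = u_j / sqrt(<u_j, u_j>) where u_j is the displayed integer vector. Then <v, e_j> = <v, u_j> / sqrt(<u_j, u_j>), so |<v, e_j>|^2 = <v, u_j>^2 / <u_j, u_j>.
Coefficients: <v, e_1> = -11/sqrt(10), <v, e_2> = -41/sqrt(590), <v, e_3> = 62/sqrt(21063).
Square and sum: Σ |<v, e_j>|^2 = 5402/357.
Compute ||v||^2 = v·v = 18.
Deficit = 18 − 5402/357 = 1024/357 ≥ 0, confirming Bessel's inequality. (The deficit equals ||v − Σ <v,e_j> e_j||^2, the squared distance from v to span{e_j}.)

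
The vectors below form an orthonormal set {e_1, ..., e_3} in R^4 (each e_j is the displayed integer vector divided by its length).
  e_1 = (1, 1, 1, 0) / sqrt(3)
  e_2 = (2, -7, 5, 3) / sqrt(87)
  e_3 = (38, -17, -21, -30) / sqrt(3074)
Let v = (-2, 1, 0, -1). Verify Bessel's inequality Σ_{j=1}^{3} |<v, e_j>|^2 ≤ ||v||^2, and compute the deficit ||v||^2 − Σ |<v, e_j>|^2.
Σ |<v, e_j>|^2 = 411/106; ||v||^2 = 6; deficit = 225/106

Write each e_j = u_j / sqrt(<u_j, u_j>) where u_j is the displayed integer vector. Then <v, e_j> = <v, u_j> / sqrt(<u_j, u_j>), so |<v, e_j>|^2 = <v, u_j>^2 / <u_j, u_j>.
Coefficients: <v, e_1> = -1/sqrt(3), <v, e_2> = -14/sqrt(87), <v, e_3> = -63/sqrt(3074).
Square and sum: Σ |<v, e_j>|^2 = 411/106.
Compute ||v||^2 = v·v = 6.
Deficit = 6 − 411/106 = 225/106 ≥ 0, confirming Bessel's inequality. (The deficit equals ||v − Σ <v,e_j> e_j||^2, the squared distance from v to span{e_j}.)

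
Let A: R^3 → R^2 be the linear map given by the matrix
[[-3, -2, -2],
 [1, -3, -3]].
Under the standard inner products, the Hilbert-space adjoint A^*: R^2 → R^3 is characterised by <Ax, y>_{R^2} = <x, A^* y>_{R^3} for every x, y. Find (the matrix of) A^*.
A^* = A^T =
[[-3, 1],
 [-2, -3],
 [-2, -3]]

For real matrices with standard dot products, the defining identity <Ax, y> = <x, A^* y> gives (Ax)^T y = x^T (A^*) y, i.e. x^T A^T y = x^T (A^*) y. Since this holds for all x, y, we must have A^* = A^T. Therefore
A^* =
[[-3, 1],
 [-2, -3],
 [-2, -3]].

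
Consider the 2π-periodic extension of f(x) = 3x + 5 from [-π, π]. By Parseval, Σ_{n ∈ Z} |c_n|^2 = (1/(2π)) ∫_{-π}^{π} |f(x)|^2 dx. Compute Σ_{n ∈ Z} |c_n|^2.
Σ |c_n|^2 = 3π^2 + 25

Expand and integrate term by term over [-π, π]:
  ∫ (3x)^2 dx = 9·(2π^3/3); ∫ 2·3·(5)·x dx = 0 (odd integrand); ∫ 5^2 dx = 25·2π.
So (1/(2π)) ∫_{-π}^{π} (3x + 5)^2 dx = 9π^2/3 + 25 = 3π^2 + 25.
Parseval ⇒ Σ |c_n|^2 = 3π^2 + 25.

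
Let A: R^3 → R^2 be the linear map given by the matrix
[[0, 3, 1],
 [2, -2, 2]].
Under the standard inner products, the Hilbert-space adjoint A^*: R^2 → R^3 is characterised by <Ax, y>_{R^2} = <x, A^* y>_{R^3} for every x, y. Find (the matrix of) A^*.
A^* = A^T =
[[0, 2],
 [3, -2],
 [1, 2]]

For real matrices with standard dot products, the defining identity <Ax, y> = <x, A^* y> gives (Ax)^T y = x^T (A^*) y, i.e. x^T A^T y = x^T (A^*) y. Since this holds for all x, y, we must have A^* = A^T. Therefore
A^* =
[[0, 2],
 [3, -2],
 [1, 2]].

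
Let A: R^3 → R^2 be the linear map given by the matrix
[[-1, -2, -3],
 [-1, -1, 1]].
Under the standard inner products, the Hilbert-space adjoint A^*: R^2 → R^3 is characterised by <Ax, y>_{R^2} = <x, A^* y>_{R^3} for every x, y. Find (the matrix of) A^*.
A^* = A^T =
[[-1, -1],
 [-2, -1],
 [-3, 1]]

For real matrices with standard dot products, the defining identity <Ax, y> = <x, A^* y> gives (Ax)^T y = x^T (A^*) y, i.e. x^T A^T y = x^T (A^*) y. Since this holds for all x, y, we must have A^* = A^T. Therefore
A^* =
[[-1, -1],
 [-2, -1],
 [-3, 1]].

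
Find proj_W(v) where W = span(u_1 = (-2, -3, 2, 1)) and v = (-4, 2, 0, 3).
proj_W(v) = (-5/9, -5/6, 5/9, 5/18)

Set up U = [u_1 | ... | u_1] ∈ R^(4×1). The projector onto W = col(U) is P = U (U^T U)^(-1) U^T.
Compute U^T U =
  [18],
and U^T v = (5).
Solve U^T U · c = U^T v for the coefficients: c = (5/18). The projection is proj_W(v) = U c.
Check: (v - proj_W(v)) · u_1 = 0  (should be 0).
Result: proj_W(v) = (-5/9, -5/6, 5/9, 5/18).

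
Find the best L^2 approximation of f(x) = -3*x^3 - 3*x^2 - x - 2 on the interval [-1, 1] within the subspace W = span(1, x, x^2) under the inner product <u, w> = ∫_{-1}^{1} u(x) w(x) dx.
g(x) = -3*x^2 - 14*x/5 - 2

The best approximation g ∈ W is the orthogonal projection of f onto W. Writing g = a_0 + a_1 x + a_2 x^2, the coefficients solve the normal equations G · a = b where
  G_{ij} = <φ_i, φ_j> and b_i = <f, φ_i>, with φ_0 = 1, φ_1 = x, φ_2 = x^2.
G =
  [2, 0, 2/3]
  [0, 2/3, 0]
  [2/3, 0, 2/5],
b = (-6, -28/15, -38/15).
Solving gives a_0 = -2, a_1 = -14/5, a_2 = -3, so
  g(x) = -3*x^2 - 14*x/5 - 2.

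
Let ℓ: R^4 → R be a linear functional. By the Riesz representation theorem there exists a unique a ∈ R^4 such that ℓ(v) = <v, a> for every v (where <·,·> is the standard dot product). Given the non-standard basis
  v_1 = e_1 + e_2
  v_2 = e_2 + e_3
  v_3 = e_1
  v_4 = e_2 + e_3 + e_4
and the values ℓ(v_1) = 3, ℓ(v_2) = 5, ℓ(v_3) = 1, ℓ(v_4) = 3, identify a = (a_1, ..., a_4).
a = (1, 2, 3, -2)

Write a = (a_1, ..., a_4) in the standard basis. For each basis vector v_i, ℓ(v_i) = <v_i, a> is a linear equation in the a_j's. Collect the n equations into a matrix system V a = ℓ, where row i of V is v_i (expressed in the standard basis). Since V is invertible (lower-triangular with 1s on the diagonal, up to permutation), solve by back-substitution:
  V =
[[1, 1, 0, 0],
 [0, 1, 1, 0],
 [1, 0, 0, 0],
 [0, 1, 1, 1]]
  V a = (3, 5, 1, 3)
Solving gives a = (1, 2, 3, -2).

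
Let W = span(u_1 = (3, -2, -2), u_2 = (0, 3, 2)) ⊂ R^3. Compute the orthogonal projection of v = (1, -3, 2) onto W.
proj_W(v) = (45/121, -135/121, -100/121)

Set up U = [u_1 | ... | u_2] ∈ R^(3×2). The projector onto W = col(U) is P = U (U^T U)^(-1) U^T.
Compute U^T U =
  [17, -10]
  [-10, 13],
and U^T v = (5, -5).
Solve U^T U · c = U^T v for the coefficients: c = (15/121, -35/121). The projection is proj_W(v) = U c.
Check: (v - proj_W(v)) · u_1 = 0  (should be 0).
Check: (v - proj_W(v)) · u_2 = 0  (should be 0).
Result: proj_W(v) = (45/121, -135/121, -100/121).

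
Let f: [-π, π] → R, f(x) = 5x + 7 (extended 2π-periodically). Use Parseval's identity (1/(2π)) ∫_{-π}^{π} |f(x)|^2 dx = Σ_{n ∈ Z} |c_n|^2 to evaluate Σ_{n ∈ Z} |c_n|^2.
Σ |c_n|^2 = 25π^2/3 + 49

Expand and integrate term by term over [-π, π]:
  ∫ (5x)^2 dx = 25·(2π^3/3); ∫ 2·5·(7)·x dx = 0 (odd integrand); ∫ 7^2 dx = 49·2π.
So (1/(2π)) ∫_{-π}^{π} (5x + 7)^2 dx = 25π^2/3 + 49 = 25π^2/3 + 49.
Parseval ⇒ Σ |c_n|^2 = 25π^2/3 + 49.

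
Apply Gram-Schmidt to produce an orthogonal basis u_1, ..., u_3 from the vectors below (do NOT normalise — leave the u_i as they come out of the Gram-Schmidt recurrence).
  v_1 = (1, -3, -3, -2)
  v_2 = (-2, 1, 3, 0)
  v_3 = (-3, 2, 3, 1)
Orthogonal basis:
  u_1 = (1, -3, -3, -2)
  u_2 = (-32/23, -19/23, 27/23, -28/23)
  u_3 = (-19/21, 5/42, -9/14, 1/3)

Apply the Gram-Schmidt recurrence
  u_1 = v_1
  u_i = v_i − Σ_{j<i} ((v_i · u_j) / (u_j · u_j)) · u_j.

Step by step this gives:
  u_1 = (1, -3, -3, -2)
  u_2 = (-32/23, -19/23, 27/23, -28/23)
  u_3 = (-19/21, 5/42, -9/14, 1/3)

Orthogonality check:
  u_2 · u_1 = 0 (should be 0)
  u_3 · u_1 = 0 (should be 0)
  u_3 · u_2 = 0 (should be 0)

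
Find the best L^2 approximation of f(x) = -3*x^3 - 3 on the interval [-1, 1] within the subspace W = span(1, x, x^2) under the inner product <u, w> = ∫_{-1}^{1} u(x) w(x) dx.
g(x) = -9*x/5 - 3

The best approximation g ∈ W is the orthogonal projection of f onto W. Writing g = a_0 + a_1 x + a_2 x^2, the coefficients solve the normal equations G · a = b where
  G_{ij} = <φ_i, φ_j> and b_i = <f, φ_i>, with φ_0 = 1, φ_1 = x, φ_2 = x^2.
G =
  [2, 0, 2/3]
  [0, 2/3, 0]
  [2/3, 0, 2/5],
b = (-6, -6/5, -2).
Solving gives a_0 = -3, a_1 = -9/5, a_2 = 0, so
  g(x) = -9*x/5 - 3.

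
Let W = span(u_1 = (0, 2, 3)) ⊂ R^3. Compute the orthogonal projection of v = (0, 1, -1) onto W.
proj_W(v) = (0, -2/13, -3/13)

Set up U = [u_1 | ... | u_1] ∈ R^(3×1). The projector onto W = col(U) is P = U (U^T U)^(-1) U^T.
Compute U^T U =
  [13],
and U^T v = (-1).
Solve U^T U · c = U^T v for the coefficients: c = (-1/13). The projection is proj_W(v) = U c.
Check: (v - proj_W(v)) · u_1 = 0  (should be 0).
Result: proj_W(v) = (0, -2/13, -3/13).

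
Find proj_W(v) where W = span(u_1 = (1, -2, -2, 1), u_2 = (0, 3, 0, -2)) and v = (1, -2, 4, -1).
proj_W(v) = (-14/11, -8/11, 28/11, 10/11)

Set up U = [u_1 | ... | u_2] ∈ R^(4×2). The projector onto W = col(U) is P = U (U^T U)^(-1) U^T.
Compute U^T U =
  [10, -8]
  [-8, 13],
and U^T v = (-4, -4).
Solve U^T U · c = U^T v for the coefficients: c = (-14/11, -12/11). The projection is proj_W(v) = U c.
Check: (v - proj_W(v)) · u_1 = 0  (should be 0).
Check: (v - proj_W(v)) · u_2 = 0  (should be 0).
Result: proj_W(v) = (-14/11, -8/11, 28/11, 10/11).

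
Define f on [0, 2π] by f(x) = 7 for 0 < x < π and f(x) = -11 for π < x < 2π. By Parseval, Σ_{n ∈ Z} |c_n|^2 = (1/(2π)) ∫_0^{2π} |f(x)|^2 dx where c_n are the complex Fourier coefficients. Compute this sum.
Σ |c_n|^2 = 85

Parseval equates the L^2 energy of f (normalised by 1/(2π)) with the ℓ^2 sum of its Fourier coefficients: (1/(2π)) ∫_0^{2π} |f|^2 = Σ |c_n|^2.
Compute the left side: (1/(2π)) [∫_0^π 7^2 dx + ∫_π^{2π} (-11)^2 dx] = (1/(2π)) · (49π + 121π) = (49 + 121)/2 = 85.
So Σ_{n ∈ Z} |c_n|^2 = 85.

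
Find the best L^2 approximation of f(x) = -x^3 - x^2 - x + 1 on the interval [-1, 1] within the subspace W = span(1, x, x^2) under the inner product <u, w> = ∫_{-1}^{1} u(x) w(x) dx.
g(x) = -x^2 - 8*x/5 + 1

The best approximation g ∈ W is the orthogonal projection of f onto W. Writing g = a_0 + a_1 x + a_2 x^2, the coefficients solve the normal equations G · a = b where
  G_{ij} = <φ_i, φ_j> and b_i = <f, φ_i>, with φ_0 = 1, φ_1 = x, φ_2 = x^2.
G =
  [2, 0, 2/3]
  [0, 2/3, 0]
  [2/3, 0, 2/5],
b = (4/3, -16/15, 4/15).
Solving gives a_0 = 1, a_1 = -8/5, a_2 = -1, so
  g(x) = -x^2 - 8*x/5 + 1.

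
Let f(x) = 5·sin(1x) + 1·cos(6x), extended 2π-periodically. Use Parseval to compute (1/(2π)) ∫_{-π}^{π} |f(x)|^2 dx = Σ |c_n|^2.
Σ |c_n|^2 = 13

Expand |f|^2 and use orthogonality of {sin(nx), cos(mx)} on [-π, π]:
  ∫_{-π}^{π} sin(nx)^2 dx = π, ∫ cos(mx)^2 dx = π, and cross terms integrate to 0.
So ∫_{-π}^{π} f(x)^2 dx = 5^2 · π + 1^2 · π = (25 + 1)π.
Divide by 2π: (25 + 1)/2 = 13.
By Parseval, this equals Σ |c_n|^2.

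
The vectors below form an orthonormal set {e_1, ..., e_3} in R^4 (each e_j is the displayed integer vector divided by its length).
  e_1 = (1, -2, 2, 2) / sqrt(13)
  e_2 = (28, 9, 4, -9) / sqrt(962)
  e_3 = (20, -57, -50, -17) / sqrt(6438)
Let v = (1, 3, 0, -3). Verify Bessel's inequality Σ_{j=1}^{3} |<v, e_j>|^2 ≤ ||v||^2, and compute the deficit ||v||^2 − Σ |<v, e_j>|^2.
Σ |<v, e_j>|^2 = 1553/87; ||v||^2 = 19; deficit = 100/87

Write each e_j = u_j / sqrt(<u_j, u_j>) where u_j is the displayed integer vector. Then <v, e_j> = <v, u_j> / sqrt(<u_j, u_j>), so |<v, e_j>|^2 = <v, u_j>^2 / <u_j, u_j>.
Coefficients: <v, e_1> = -11/sqrt(13), <v, e_2> = 82/sqrt(962), <v, e_3> = -100/sqrt(6438).
Square and sum: Σ |<v, e_j>|^2 = 1553/87.
Compute ||v||^2 = v·v = 19.
Deficit = 19 − 1553/87 = 100/87 ≥ 0, confirming Bessel's inequality. (The deficit equals ||v − Σ <v,e_j> e_j||^2, the squared distance from v to span{e_j}.)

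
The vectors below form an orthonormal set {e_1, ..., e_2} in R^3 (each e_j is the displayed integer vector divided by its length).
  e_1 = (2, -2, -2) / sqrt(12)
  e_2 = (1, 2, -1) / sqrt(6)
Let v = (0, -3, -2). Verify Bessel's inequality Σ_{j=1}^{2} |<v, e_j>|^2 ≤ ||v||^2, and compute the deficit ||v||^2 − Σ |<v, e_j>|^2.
Σ |<v, e_j>|^2 = 11; ||v||^2 = 13; deficit = 2

Write each e_j = u_j / sqrt(<u_j, u_j>) where u_j is the displayed integer vector. Then <v, e_j> = <v, u_j> / sqrt(<u_j, u_j>), so |<v, e_j>|^2 = <v, u_j>^2 / <u_j, u_j>.
Coefficients: <v, e_1> = 10/sqrt(12), <v, e_2> = -4/sqrt(6).
Square and sum: Σ |<v, e_j>|^2 = 11.
Compute ||v||^2 = v·v = 13.
Deficit = 13 − 11 = 2 ≥ 0, confirming Bessel's inequality. (The deficit equals ||v − Σ <v,e_j> e_j||^2, the squared distance from v to span{e_j}.)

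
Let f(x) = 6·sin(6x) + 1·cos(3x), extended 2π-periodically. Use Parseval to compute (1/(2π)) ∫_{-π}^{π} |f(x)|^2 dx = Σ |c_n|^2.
Σ |c_n|^2 = 37/2

Expand |f|^2 and use orthogonality of {sin(nx), cos(mx)} on [-π, π]:
  ∫_{-π}^{π} sin(nx)^2 dx = π, ∫ cos(mx)^2 dx = π, and cross terms integrate to 0.
So ∫_{-π}^{π} f(x)^2 dx = 6^2 · π + 1^2 · π = (36 + 1)π.
Divide by 2π: (36 + 1)/2 = 37/2.
By Parseval, this equals Σ |c_n|^2.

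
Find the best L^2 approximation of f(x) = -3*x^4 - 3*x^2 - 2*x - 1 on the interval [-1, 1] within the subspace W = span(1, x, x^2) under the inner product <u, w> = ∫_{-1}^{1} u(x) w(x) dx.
g(x) = -39*x^2/7 - 2*x - 26/35

The best approximation g ∈ W is the orthogonal projection of f onto W. Writing g = a_0 + a_1 x + a_2 x^2, the coefficients solve the normal equations G · a = b where
  G_{ij} = <φ_i, φ_j> and b_i = <f, φ_i>, with φ_0 = 1, φ_1 = x, φ_2 = x^2.
G =
  [2, 0, 2/3]
  [0, 2/3, 0]
  [2/3, 0, 2/5],
b = (-26/5, -4/3, -286/105).
Solving gives a_0 = -26/35, a_1 = -2, a_2 = -39/7, so
  g(x) = -39*x^2/7 - 2*x - 26/35.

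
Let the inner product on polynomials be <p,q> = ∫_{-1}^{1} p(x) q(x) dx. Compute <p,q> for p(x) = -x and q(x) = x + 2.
<p,q> = -2/3

Expand the product: p(x)·q(x) = -x^2 - 2*x.
∫_{-1}^{1} of each monomial x^k gives [2/(k+1) if k even, 0 if k odd]. Integrating term-by-term (or equivalently evaluating the antiderivative F(x) = -x^3/3 - x^2 at the endpoints):
  F(1) − F(−1) = -4/3 − (-2/3) = -2/3.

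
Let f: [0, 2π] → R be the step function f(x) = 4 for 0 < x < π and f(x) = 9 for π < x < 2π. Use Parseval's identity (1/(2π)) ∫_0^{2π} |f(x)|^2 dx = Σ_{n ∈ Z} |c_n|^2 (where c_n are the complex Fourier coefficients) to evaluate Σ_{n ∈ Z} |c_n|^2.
Σ |c_n|^2 = 97/2

Parseval equates the L^2 energy of f (normalised by 1/(2π)) with the ℓ^2 sum of its Fourier coefficients: (1/(2π)) ∫_0^{2π} |f|^2 = Σ |c_n|^2.
Compute the left side: (1/(2π)) [∫_0^π 4^2 dx + ∫_π^{2π} 9^2 dx] = (1/(2π)) · (16π + 81π) = (16 + 81)/2 = 97/2.
So Σ_{n ∈ Z} |c_n|^2 = 97/2.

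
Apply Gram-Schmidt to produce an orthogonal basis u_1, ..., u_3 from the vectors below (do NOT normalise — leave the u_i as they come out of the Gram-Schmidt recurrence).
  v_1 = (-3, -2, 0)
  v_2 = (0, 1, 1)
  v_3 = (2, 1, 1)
Orthogonal basis:
  u_1 = (-3, -2, 0)
  u_2 = (-6/13, 9/13, 1)
  u_3 = (4/11, -6/11, 6/11)

Apply the Gram-Schmidt recurrence
  u_1 = v_1
  u_i = v_i − Σ_{j<i} ((v_i · u_j) / (u_j · u_j)) · u_j.

Step by step this gives:
  u_1 = (-3, -2, 0)
  u_2 = (-6/13, 9/13, 1)
  u_3 = (4/11, -6/11, 6/11)

Orthogonality check:
  u_2 · u_1 = 0 (should be 0)
  u_3 · u_1 = 0 (should be 0)
  u_3 · u_2 = 0 (should be 0)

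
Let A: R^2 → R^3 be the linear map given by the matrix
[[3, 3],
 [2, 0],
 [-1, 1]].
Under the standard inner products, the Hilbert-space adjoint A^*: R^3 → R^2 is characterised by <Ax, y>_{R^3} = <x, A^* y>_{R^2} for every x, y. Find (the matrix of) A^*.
A^* = A^T =
[[3, 2, -1],
 [3, 0, 1]]

For real matrices with standard dot products, the defining identity <Ax, y> = <x, A^* y> gives (Ax)^T y = x^T (A^*) y, i.e. x^T A^T y = x^T (A^*) y. Since this holds for all x, y, we must have A^* = A^T. Therefore
A^* =
[[3, 2, -1],
 [3, 0, 1]].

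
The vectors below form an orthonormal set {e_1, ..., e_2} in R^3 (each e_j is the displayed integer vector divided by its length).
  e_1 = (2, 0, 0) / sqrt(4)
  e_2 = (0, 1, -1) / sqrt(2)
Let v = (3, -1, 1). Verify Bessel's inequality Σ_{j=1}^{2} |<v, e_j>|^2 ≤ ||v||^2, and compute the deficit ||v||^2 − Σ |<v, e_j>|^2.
Σ |<v, e_j>|^2 = 11; ||v||^2 = 11; deficit = 0

Write each e_j = u_j / sqrt(<u_j, u_j>) where u_j is the displayed integer vector. Then <v, e_j> = <v, u_j> / sqrt(<u_j, u_j>), so |<v, e_j>|^2 = <v, u_j>^2 / <u_j, u_j>.
Coefficients: <v, e_1> = 6/sqrt(4), <v, e_2> = -2/sqrt(2).
Square and sum: Σ |<v, e_j>|^2 = 11.
Compute ||v||^2 = v·v = 11.
Deficit = 11 − 11 = 0 ≥ 0, confirming Bessel's inequality. (The deficit equals ||v − Σ <v,e_j> e_j||^2, the squared distance from v to span{e_j}.)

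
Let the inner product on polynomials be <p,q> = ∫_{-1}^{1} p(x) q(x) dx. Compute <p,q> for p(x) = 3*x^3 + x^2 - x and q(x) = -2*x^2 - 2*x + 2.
<p,q> = -8/15

Expand the product: p(x)·q(x) = -6*x^5 - 8*x^4 + 6*x^3 + 4*x^2 - 2*x.
∫_{-1}^{1} of each monomial x^k gives [2/(k+1) if k even, 0 if k odd]. Integrating term-by-term (or equivalently evaluating the antiderivative F(x) = -x^6 - 8*x^5/5 + 3*x^4/2 + 4*x^3/3 - x^2 at the endpoints):
  F(1) − F(−1) = -23/30 − (-7/30) = -8/15.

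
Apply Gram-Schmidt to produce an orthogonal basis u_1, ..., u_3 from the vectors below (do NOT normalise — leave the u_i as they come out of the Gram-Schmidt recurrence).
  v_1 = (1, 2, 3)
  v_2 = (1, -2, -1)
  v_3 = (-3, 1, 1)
Orthogonal basis:
  u_1 = (1, 2, 3)
  u_2 = (10/7, -8/7, 2/7)
  u_3 = (-1, -1, 1)

Apply the Gram-Schmidt recurrence
  u_1 = v_1
  u_i = v_i − Σ_{j<i} ((v_i · u_j) / (u_j · u_j)) · u_j.

Step by step this gives:
  u_1 = (1, 2, 3)
  u_2 = (10/7, -8/7, 2/7)
  u_3 = (-1, -1, 1)

Orthogonality check:
  u_2 · u_1 = 0 (should be 0)
  u_3 · u_1 = 0 (should be 0)
  u_3 · u_2 = 0 (should be 0)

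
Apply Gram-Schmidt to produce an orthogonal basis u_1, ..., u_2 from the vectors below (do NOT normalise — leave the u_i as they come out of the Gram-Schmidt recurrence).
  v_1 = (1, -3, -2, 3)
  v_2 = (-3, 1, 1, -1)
Orthogonal basis:
  u_1 = (1, -3, -2, 3)
  u_2 = (-58/23, -10/23, 1/23, 10/23)

Apply the Gram-Schmidt recurrence
  u_1 = v_1
  u_i = v_i − Σ_{j<i} ((v_i · u_j) / (u_j · u_j)) · u_j.

Step by step this gives:
  u_1 = (1, -3, -2, 3)
  u_2 = (-58/23, -10/23, 1/23, 10/23)

Orthogonality check:
  u_2 · u_1 = 0 (should be 0)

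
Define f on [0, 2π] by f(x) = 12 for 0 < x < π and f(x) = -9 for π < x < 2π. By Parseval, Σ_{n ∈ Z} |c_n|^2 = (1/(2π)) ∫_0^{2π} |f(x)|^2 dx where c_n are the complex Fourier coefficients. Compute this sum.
Σ |c_n|^2 = 225/2

Parseval equates the L^2 energy of f (normalised by 1/(2π)) with the ℓ^2 sum of its Fourier coefficients: (1/(2π)) ∫_0^{2π} |f|^2 = Σ |c_n|^2.
Compute the left side: (1/(2π)) [∫_0^π 12^2 dx + ∫_π^{2π} (-9)^2 dx] = (1/(2π)) · (144π + 81π) = (144 + 81)/2 = 225/2.
So Σ_{n ∈ Z} |c_n|^2 = 225/2.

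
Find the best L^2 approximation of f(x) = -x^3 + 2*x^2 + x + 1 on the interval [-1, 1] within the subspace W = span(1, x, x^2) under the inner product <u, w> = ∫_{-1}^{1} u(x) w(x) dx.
g(x) = 2*x^2 + 2*x/5 + 1

The best approximation g ∈ W is the orthogonal projection of f onto W. Writing g = a_0 + a_1 x + a_2 x^2, the coefficients solve the normal equations G · a = b where
  G_{ij} = <φ_i, φ_j> and b_i = <f, φ_i>, with φ_0 = 1, φ_1 = x, φ_2 = x^2.
G =
  [2, 0, 2/3]
  [0, 2/3, 0]
  [2/3, 0, 2/5],
b = (10/3, 4/15, 22/15).
Solving gives a_0 = 1, a_1 = 2/5, a_2 = 2, so
  g(x) = 2*x^2 + 2*x/5 + 1.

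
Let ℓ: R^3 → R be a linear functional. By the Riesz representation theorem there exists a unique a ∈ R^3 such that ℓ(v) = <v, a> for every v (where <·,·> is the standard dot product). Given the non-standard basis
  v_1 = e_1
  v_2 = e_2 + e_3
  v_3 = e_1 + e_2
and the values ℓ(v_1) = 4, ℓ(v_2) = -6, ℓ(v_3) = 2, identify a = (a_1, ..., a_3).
a = (4, -2, -4)

Write a = (a_1, ..., a_3) in the standard basis. For each basis vector v_i, ℓ(v_i) = <v_i, a> is a linear equation in the a_j's. Collect the n equations into a matrix system V a = ℓ, where row i of V is v_i (expressed in the standard basis). Since V is invertible (lower-triangular with 1s on the diagonal, up to permutation), solve by back-substitution:
  V =
[[1, 0, 0],
 [0, 1, 1],
 [1, 1, 0]]
  V a = (4, -6, 2)
Solving gives a = (4, -2, -4).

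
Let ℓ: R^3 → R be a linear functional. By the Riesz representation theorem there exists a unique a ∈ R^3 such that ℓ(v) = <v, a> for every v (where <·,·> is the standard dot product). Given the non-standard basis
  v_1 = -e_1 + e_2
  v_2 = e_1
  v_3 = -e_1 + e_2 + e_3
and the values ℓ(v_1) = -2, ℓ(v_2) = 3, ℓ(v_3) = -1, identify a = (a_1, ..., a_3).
a = (3, 1, 1)

Write a = (a_1, ..., a_3) in the standard basis. For each basis vector v_i, ℓ(v_i) = <v_i, a> is a linear equation in the a_j's. Collect the n equations into a matrix system V a = ℓ, where row i of V is v_i (expressed in the standard basis). Since V is invertible (lower-triangular with 1s on the diagonal, up to permutation), solve by back-substitution:
  V =
[[-1, 1, 0],
 [1, 0, 0],
 [-1, 1, 1]]
  V a = (-2, 3, -1)
Solving gives a = (3, 1, 1).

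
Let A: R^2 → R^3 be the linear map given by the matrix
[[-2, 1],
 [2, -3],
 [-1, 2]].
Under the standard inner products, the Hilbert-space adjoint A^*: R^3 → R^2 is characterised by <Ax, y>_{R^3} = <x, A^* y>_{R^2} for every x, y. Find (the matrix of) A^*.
A^* = A^T =
[[-2, 2, -1],
 [1, -3, 2]]

For real matrices with standard dot products, the defining identity <Ax, y> = <x, A^* y> gives (Ax)^T y = x^T (A^*) y, i.e. x^T A^T y = x^T (A^*) y. Since this holds for all x, y, we must have A^* = A^T. Therefore
A^* =
[[-2, 2, -1],
 [1, -3, 2]].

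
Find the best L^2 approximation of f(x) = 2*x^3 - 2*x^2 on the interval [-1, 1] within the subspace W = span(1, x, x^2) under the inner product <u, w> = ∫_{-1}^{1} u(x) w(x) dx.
g(x) = -2*x^2 + 6*x/5

The best approximation g ∈ W is the orthogonal projection of f onto W. Writing g = a_0 + a_1 x + a_2 x^2, the coefficients solve the normal equations G · a = b where
  G_{ij} = <φ_i, φ_j> and b_i = <f, φ_i>, with φ_0 = 1, φ_1 = x, φ_2 = x^2.
G =
  [2, 0, 2/3]
  [0, 2/3, 0]
  [2/3, 0, 2/5],
b = (-4/3, 4/5, -4/5).
Solving gives a_0 = 0, a_1 = 6/5, a_2 = -2, so
  g(x) = -2*x^2 + 6*x/5.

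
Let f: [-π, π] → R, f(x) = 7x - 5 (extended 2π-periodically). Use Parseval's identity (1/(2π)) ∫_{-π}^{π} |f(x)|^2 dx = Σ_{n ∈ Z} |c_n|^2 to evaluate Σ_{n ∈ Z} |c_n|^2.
Σ |c_n|^2 = 49π^2/3 + 25

Expand and integrate term by term over [-π, π]:
  ∫ (7x)^2 dx = 49·(2π^3/3); ∫ 2·7·(-5)·x dx = 0 (odd integrand); ∫ (-5)^2 dx = 25·2π.
So (1/(2π)) ∫_{-π}^{π} (7x - 5)^2 dx = 49π^2/3 + 25 = 49π^2/3 + 25.
Parseval ⇒ Σ |c_n|^2 = 49π^2/3 + 25.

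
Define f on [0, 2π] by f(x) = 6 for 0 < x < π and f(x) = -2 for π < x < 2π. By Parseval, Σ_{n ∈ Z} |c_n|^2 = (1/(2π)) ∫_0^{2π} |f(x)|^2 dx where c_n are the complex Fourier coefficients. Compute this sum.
Σ |c_n|^2 = 20

Parseval equates the L^2 energy of f (normalised by 1/(2π)) with the ℓ^2 sum of its Fourier coefficients: (1/(2π)) ∫_0^{2π} |f|^2 = Σ |c_n|^2.
Compute the left side: (1/(2π)) [∫_0^π 6^2 dx + ∫_π^{2π} (-2)^2 dx] = (1/(2π)) · (36π + 4π) = (36 + 4)/2 = 20.
So Σ_{n ∈ Z} |c_n|^2 = 20.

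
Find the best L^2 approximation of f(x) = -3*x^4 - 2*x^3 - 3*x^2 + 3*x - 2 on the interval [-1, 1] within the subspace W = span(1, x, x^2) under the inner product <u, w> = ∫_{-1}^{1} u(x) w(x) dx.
g(x) = -39*x^2/7 + 9*x/5 - 61/35

The best approximation g ∈ W is the orthogonal projection of f onto W. Writing g = a_0 + a_1 x + a_2 x^2, the coefficients solve the normal equations G · a = b where
  G_{ij} = <φ_i, φ_j> and b_i = <f, φ_i>, with φ_0 = 1, φ_1 = x, φ_2 = x^2.
G =
  [2, 0, 2/3]
  [0, 2/3, 0]
  [2/3, 0, 2/5],
b = (-36/5, 6/5, -356/105).
Solving gives a_0 = -61/35, a_1 = 9/5, a_2 = -39/7, so
  g(x) = -39*x^2/7 + 9*x/5 - 61/35.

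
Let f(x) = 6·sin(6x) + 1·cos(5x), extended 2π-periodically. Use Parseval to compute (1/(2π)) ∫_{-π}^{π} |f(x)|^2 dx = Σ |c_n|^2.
Σ |c_n|^2 = 37/2

Expand |f|^2 and use orthogonality of {sin(nx), cos(mx)} on [-π, π]:
  ∫_{-π}^{π} sin(nx)^2 dx = π, ∫ cos(mx)^2 dx = π, and cross terms integrate to 0.
So ∫_{-π}^{π} f(x)^2 dx = 6^2 · π + 1^2 · π = (36 + 1)π.
Divide by 2π: (36 + 1)/2 = 37/2.
By Parseval, this equals Σ |c_n|^2.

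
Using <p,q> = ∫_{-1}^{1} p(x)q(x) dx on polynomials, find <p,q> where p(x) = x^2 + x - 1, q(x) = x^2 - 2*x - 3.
<p,q> = 12/5

Expand the product: p(x)·q(x) = x^4 - x^3 - 6*x^2 - x + 3.
∫_{-1}^{1} of each monomial x^k gives [2/(k+1) if k even, 0 if k odd]. Integrating term-by-term (or equivalently evaluating the antiderivative F(x) = x^5/5 - x^4/4 - 2*x^3 - x^2/2 + 3*x at the endpoints):
  F(1) − F(−1) = 9/20 − (-39/20) = 12/5.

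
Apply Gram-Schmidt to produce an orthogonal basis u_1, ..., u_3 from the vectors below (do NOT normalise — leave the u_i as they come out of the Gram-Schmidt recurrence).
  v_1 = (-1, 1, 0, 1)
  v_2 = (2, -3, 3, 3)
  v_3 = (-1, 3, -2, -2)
Orthogonal basis:
  u_1 = (-1, 1, 0, 1)
  u_2 = (4/3, -7/3, 3, 11/3)
  u_3 = (57/89, 56/89, 17/89, 1/89)

Apply the Gram-Schmidt recurrence
  u_1 = v_1
  u_i = v_i − Σ_{j<i} ((v_i · u_j) / (u_j · u_j)) · u_j.

Step by step this gives:
  u_1 = (-1, 1, 0, 1)
  u_2 = (4/3, -7/3, 3, 11/3)
  u_3 = (57/89, 56/89, 17/89, 1/89)

Orthogonality check:
  u_2 · u_1 = 0 (should be 0)
  u_3 · u_1 = 0 (should be 0)
  u_3 · u_2 = 0 (should be 0)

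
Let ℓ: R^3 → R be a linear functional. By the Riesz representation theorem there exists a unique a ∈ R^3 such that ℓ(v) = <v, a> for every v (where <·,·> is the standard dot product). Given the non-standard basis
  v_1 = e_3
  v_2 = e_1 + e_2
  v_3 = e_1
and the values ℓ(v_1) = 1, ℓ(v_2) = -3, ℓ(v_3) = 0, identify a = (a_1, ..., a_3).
a = (0, -3, 1)

Write a = (a_1, ..., a_3) in the standard basis. For each basis vector v_i, ℓ(v_i) = <v_i, a> is a linear equation in the a_j's. Collect the n equations into a matrix system V a = ℓ, where row i of V is v_i (expressed in the standard basis). Since V is invertible (lower-triangular with 1s on the diagonal, up to permutation), solve by back-substitution:
  V =
[[0, 0, 1],
 [1, 1, 0],
 [1, 0, 0]]
  V a = (1, -3, 0)
Solving gives a = (0, -3, 1).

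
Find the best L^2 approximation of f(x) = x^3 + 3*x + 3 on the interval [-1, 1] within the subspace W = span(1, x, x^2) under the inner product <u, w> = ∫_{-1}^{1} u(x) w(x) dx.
g(x) = 18*x/5 + 3

The best approximation g ∈ W is the orthogonal projection of f onto W. Writing g = a_0 + a_1 x + a_2 x^2, the coefficients solve the normal equations G · a = b where
  G_{ij} = <φ_i, φ_j> and b_i = <f, φ_i>, with φ_0 = 1, φ_1 = x, φ_2 = x^2.
G =
  [2, 0, 2/3]
  [0, 2/3, 0]
  [2/3, 0, 2/5],
b = (6, 12/5, 2).
Solving gives a_0 = 3, a_1 = 18/5, a_2 = 0, so
  g(x) = 18*x/5 + 3.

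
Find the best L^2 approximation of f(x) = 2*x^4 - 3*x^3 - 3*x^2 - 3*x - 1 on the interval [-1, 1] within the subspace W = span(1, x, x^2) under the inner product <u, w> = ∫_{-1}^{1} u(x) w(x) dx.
g(x) = -9*x^2/7 - 24*x/5 - 41/35

The best approximation g ∈ W is the orthogonal projection of f onto W. Writing g = a_0 + a_1 x + a_2 x^2, the coefficients solve the normal equations G · a = b where
  G_{ij} = <φ_i, φ_j> and b_i = <f, φ_i>, with φ_0 = 1, φ_1 = x, φ_2 = x^2.
G =
  [2, 0, 2/3]
  [0, 2/3, 0]
  [2/3, 0, 2/5],
b = (-16/5, -16/5, -136/105).
Solving gives a_0 = -41/35, a_1 = -24/5, a_2 = -9/7, so
  g(x) = -9*x^2/7 - 24*x/5 - 41/35.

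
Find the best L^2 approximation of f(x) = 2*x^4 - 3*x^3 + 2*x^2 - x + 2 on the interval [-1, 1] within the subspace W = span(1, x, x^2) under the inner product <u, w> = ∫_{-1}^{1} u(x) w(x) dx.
g(x) = 26*x^2/7 - 14*x/5 + 64/35

The best approximation g ∈ W is the orthogonal projection of f onto W. Writing g = a_0 + a_1 x + a_2 x^2, the coefficients solve the normal equations G · a = b where
  G_{ij} = <φ_i, φ_j> and b_i = <f, φ_i>, with φ_0 = 1, φ_1 = x, φ_2 = x^2.
G =
  [2, 0, 2/3]
  [0, 2/3, 0]
  [2/3, 0, 2/5],
b = (92/15, -28/15, 284/105).
Solving gives a_0 = 64/35, a_1 = -14/5, a_2 = 26/7, so
  g(x) = 26*x^2/7 - 14*x/5 + 64/35.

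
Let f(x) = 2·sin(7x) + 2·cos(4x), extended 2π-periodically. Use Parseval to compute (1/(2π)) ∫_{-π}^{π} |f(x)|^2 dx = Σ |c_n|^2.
Σ |c_n|^2 = 4

Expand |f|^2 and use orthogonality of {sin(nx), cos(mx)} on [-π, π]:
  ∫_{-π}^{π} sin(nx)^2 dx = π, ∫ cos(mx)^2 dx = π, and cross terms integrate to 0.
So ∫_{-π}^{π} f(x)^2 dx = 2^2 · π + 2^2 · π = (4 + 4)π.
Divide by 2π: (4 + 4)/2 = 4.
By Parseval, this equals Σ |c_n|^2.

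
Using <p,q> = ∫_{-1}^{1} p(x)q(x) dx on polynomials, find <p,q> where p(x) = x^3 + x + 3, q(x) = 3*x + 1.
<p,q> = 46/5

Expand the product: p(x)·q(x) = 3*x^4 + x^3 + 3*x^2 + 10*x + 3.
∫_{-1}^{1} of each monomial x^k gives [2/(k+1) if k even, 0 if k odd]. Integrating term-by-term (or equivalently evaluating the antiderivative F(x) = 3*x^5/5 + x^4/4 + x^3 + 5*x^2 + 3*x at the endpoints):
  F(1) − F(−1) = 197/20 − (13/20) = 46/5.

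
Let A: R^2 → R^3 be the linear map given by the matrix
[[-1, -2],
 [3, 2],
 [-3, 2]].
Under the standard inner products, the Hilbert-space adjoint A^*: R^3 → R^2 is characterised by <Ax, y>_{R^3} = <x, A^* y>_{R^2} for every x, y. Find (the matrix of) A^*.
A^* = A^T =
[[-1, 3, -3],
 [-2, 2, 2]]

For real matrices with standard dot products, the defining identity <Ax, y> = <x, A^* y> gives (Ax)^T y = x^T (A^*) y, i.e. x^T A^T y = x^T (A^*) y. Since this holds for all x, y, we must have A^* = A^T. Therefore
A^* =
[[-1, 3, -3],
 [-2, 2, 2]].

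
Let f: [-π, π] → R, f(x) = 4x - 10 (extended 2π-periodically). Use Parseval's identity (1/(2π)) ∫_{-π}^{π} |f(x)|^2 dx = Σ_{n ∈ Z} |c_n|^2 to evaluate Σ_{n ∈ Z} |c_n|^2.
Σ |c_n|^2 = 16π^2/3 + 100

Expand and integrate term by term over [-π, π]:
  ∫ (4x)^2 dx = 16·(2π^3/3); ∫ 2·4·(-10)·x dx = 0 (odd integrand); ∫ (-10)^2 dx = 100·2π.
So (1/(2π)) ∫_{-π}^{π} (4x - 10)^2 dx = 16π^2/3 + 100 = 16π^2/3 + 100.
Parseval ⇒ Σ |c_n|^2 = 16π^2/3 + 100.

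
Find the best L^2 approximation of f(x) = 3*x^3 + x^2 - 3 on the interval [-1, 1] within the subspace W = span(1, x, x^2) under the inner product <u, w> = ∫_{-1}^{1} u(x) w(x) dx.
g(x) = x^2 + 9*x/5 - 3

The best approximation g ∈ W is the orthogonal projection of f onto W. Writing g = a_0 + a_1 x + a_2 x^2, the coefficients solve the normal equations G · a = b where
  G_{ij} = <φ_i, φ_j> and b_i = <f, φ_i>, with φ_0 = 1, φ_1 = x, φ_2 = x^2.
G =
  [2, 0, 2/3]
  [0, 2/3, 0]
  [2/3, 0, 2/5],
b = (-16/3, 6/5, -8/5).
Solving gives a_0 = -3, a_1 = 9/5, a_2 = 1, so
  g(x) = x^2 + 9*x/5 - 3.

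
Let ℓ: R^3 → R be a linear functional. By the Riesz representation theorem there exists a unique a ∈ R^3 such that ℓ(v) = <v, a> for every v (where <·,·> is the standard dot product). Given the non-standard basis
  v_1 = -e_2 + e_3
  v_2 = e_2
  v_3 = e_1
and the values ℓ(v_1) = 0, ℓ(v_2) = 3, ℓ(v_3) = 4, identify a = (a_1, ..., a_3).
a = (4, 3, 3)

Write a = (a_1, ..., a_3) in the standard basis. For each basis vector v_i, ℓ(v_i) = <v_i, a> is a linear equation in the a_j's. Collect the n equations into a matrix system V a = ℓ, where row i of V is v_i (expressed in the standard basis). Since V is invertible (lower-triangular with 1s on the diagonal, up to permutation), solve by back-substitution:
  V =
[[0, -1, 1],
 [0, 1, 0],
 [1, 0, 0]]
  V a = (0, 3, 4)
Solving gives a = (4, 3, 3).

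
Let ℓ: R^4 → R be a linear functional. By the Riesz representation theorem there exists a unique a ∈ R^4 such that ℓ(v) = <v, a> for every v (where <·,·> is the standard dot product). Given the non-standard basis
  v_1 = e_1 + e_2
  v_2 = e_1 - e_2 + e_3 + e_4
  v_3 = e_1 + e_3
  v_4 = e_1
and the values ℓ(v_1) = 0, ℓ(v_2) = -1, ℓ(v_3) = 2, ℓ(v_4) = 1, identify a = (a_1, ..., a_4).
a = (1, -1, 1, -4)

Write a = (a_1, ..., a_4) in the standard basis. For each basis vector v_i, ℓ(v_i) = <v_i, a> is a linear equation in the a_j's. Collect the n equations into a matrix system V a = ℓ, where row i of V is v_i (expressed in the standard basis). Since V is invertible (lower-triangular with 1s on the diagonal, up to permutation), solve by back-substitution:
  V =
[[1, 1, 0, 0],
 [1, -1, 1, 1],
 [1, 0, 1, 0],
 [1, 0, 0, 0]]
  V a = (0, -1, 2, 1)
Solving gives a = (1, -1, 1, -4).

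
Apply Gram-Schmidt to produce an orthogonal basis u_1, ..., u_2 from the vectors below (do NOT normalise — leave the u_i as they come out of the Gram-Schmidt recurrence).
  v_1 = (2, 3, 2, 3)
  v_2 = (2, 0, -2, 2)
Orthogonal basis:
  u_1 = (2, 3, 2, 3)
  u_2 = (20/13, -9/13, -32/13, 17/13)

Apply the Gram-Schmidt recurrence
  u_1 = v_1
  u_i = v_i − Σ_{j<i} ((v_i · u_j) / (u_j · u_j)) · u_j.

Step by step this gives:
  u_1 = (2, 3, 2, 3)
  u_2 = (20/13, -9/13, -32/13, 17/13)

Orthogonality check:
  u_2 · u_1 = 0 (should be 0)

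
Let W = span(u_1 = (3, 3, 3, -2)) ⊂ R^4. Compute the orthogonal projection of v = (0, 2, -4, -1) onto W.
proj_W(v) = (-12/31, -12/31, -12/31, 8/31)

Set up U = [u_1 | ... | u_1] ∈ R^(4×1). The projector onto W = col(U) is P = U (U^T U)^(-1) U^T.
Compute U^T U =
  [31],
and U^T v = (-4).
Solve U^T U · c = U^T v for the coefficients: c = (-4/31). The projection is proj_W(v) = U c.
Check: (v - proj_W(v)) · u_1 = 0  (should be 0).
Result: proj_W(v) = (-12/31, -12/31, -12/31, 8/31).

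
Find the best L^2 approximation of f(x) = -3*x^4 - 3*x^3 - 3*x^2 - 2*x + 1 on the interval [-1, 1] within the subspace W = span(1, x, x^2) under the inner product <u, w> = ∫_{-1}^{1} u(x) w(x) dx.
g(x) = -39*x^2/7 - 19*x/5 + 44/35

The best approximation g ∈ W is the orthogonal projection of f onto W. Writing g = a_0 + a_1 x + a_2 x^2, the coefficients solve the normal equations G · a = b where
  G_{ij} = <φ_i, φ_j> and b_i = <f, φ_i>, with φ_0 = 1, φ_1 = x, φ_2 = x^2.
G =
  [2, 0, 2/3]
  [0, 2/3, 0]
  [2/3, 0, 2/5],
b = (-6/5, -38/15, -146/105).
Solving gives a_0 = 44/35, a_1 = -19/5, a_2 = -39/7, so
  g(x) = -39*x^2/7 - 19*x/5 + 44/35.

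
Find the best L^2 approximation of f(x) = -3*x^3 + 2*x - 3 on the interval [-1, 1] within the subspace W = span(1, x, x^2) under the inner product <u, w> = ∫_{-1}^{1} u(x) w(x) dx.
g(x) = x/5 - 3

The best approximation g ∈ W is the orthogonal projection of f onto W. Writing g = a_0 + a_1 x + a_2 x^2, the coefficients solve the normal equations G · a = b where
  G_{ij} = <φ_i, φ_j> and b_i = <f, φ_i>, with φ_0 = 1, φ_1 = x, φ_2 = x^2.
G =
  [2, 0, 2/3]
  [0, 2/3, 0]
  [2/3, 0, 2/5],
b = (-6, 2/15, -2).
Solving gives a_0 = -3, a_1 = 1/5, a_2 = 0, so
  g(x) = x/5 - 3.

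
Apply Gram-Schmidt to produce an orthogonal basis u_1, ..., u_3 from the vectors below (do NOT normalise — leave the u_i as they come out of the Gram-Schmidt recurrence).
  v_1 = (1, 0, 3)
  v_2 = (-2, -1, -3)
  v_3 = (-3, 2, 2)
Orthogonal basis:
  u_1 = (1, 0, 3)
  u_2 = (-9/10, -1, 3/10)
  u_3 = (-51/19, 51/19, 17/19)

Apply the Gram-Schmidt recurrence
  u_1 = v_1
  u_i = v_i − Σ_{j<i} ((v_i · u_j) / (u_j · u_j)) · u_j.

Step by step this gives:
  u_1 = (1, 0, 3)
  u_2 = (-9/10, -1, 3/10)
  u_3 = (-51/19, 51/19, 17/19)

Orthogonality check:
  u_2 · u_1 = 0 (should be 0)
  u_3 · u_1 = 0 (should be 0)
  u_3 · u_2 = 0 (should be 0)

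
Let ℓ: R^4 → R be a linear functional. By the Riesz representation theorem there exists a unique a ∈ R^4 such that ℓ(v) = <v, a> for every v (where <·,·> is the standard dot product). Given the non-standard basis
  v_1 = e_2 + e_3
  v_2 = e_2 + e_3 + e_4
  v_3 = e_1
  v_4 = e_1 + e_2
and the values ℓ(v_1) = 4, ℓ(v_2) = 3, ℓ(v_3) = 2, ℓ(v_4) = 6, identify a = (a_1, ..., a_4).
a = (2, 4, 0, -1)

Write a = (a_1, ..., a_4) in the standard basis. For each basis vector v_i, ℓ(v_i) = <v_i, a> is a linear equation in the a_j's. Collect the n equations into a matrix system V a = ℓ, where row i of V is v_i (expressed in the standard basis). Since V is invertible (lower-triangular with 1s on the diagonal, up to permutation), solve by back-substitution:
  V =
[[0, 1, 1, 0],
 [0, 1, 1, 1],
 [1, 0, 0, 0],
 [1, 1, 0, 0]]
  V a = (4, 3, 2, 6)
Solving gives a = (2, 4, 0, -1).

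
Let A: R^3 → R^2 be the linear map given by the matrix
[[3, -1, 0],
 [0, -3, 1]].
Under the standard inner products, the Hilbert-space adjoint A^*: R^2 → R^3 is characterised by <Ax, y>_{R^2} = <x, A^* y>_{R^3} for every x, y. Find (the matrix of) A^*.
A^* = A^T =
[[3, 0],
 [-1, -3],
 [0, 1]]

For real matrices with standard dot products, the defining identity <Ax, y> = <x, A^* y> gives (Ax)^T y = x^T (A^*) y, i.e. x^T A^T y = x^T (A^*) y. Since this holds for all x, y, we must have A^* = A^T. Therefore
A^* =
[[3, 0],
 [-1, -3],
 [0, 1]].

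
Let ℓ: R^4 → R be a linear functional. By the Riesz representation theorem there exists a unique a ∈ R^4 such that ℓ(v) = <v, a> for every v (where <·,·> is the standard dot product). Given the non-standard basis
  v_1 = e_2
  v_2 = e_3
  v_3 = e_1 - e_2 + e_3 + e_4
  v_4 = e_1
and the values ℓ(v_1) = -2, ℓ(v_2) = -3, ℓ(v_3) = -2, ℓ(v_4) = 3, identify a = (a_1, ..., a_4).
a = (3, -2, -3, -4)

Write a = (a_1, ..., a_4) in the standard basis. For each basis vector v_i, ℓ(v_i) = <v_i, a> is a linear equation in the a_j's. Collect the n equations into a matrix system V a = ℓ, where row i of V is v_i (expressed in the standard basis). Since V is invertible (lower-triangular with 1s on the diagonal, up to permutation), solve by back-substitution:
  V =
[[0, 1, 0, 0],
 [0, 0, 1, 0],
 [1, -1, 1, 1],
 [1, 0, 0, 0]]
  V a = (-2, -3, -2, 3)
Solving gives a = (3, -2, -3, -4).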